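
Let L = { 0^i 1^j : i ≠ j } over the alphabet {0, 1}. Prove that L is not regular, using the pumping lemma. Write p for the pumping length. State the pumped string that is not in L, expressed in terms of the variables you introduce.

Assume L is regular; let p be its pumping constant.
Choose w = 0^p 1^{p+p!}. Since p ≠ p+p!, w ∈ L; and |w| ≥ p.
By the pumping lemma, w = xyz with |xy| ≤ p and |y| ≥ 1.
The first p characters of w are 0's, so xy (and hence y) consists only of 0's. Write y = 0^k, 1 ≤ k ≤ p.
Since 1 ≤ k ≤ p, k divides p!; set t = 1 + p!/k. Then xy^t z has p + (p!/k)·k = p + p! copies of 0. Now the 0-count equals the 1-count, so i ≠ j fails. So xy^t z = 0^{p+p!} 1^{p+p!} ∉ L.
This contradicts the pumping lemma, so L is not regular.

0^{p+p!} 1^{p+p!}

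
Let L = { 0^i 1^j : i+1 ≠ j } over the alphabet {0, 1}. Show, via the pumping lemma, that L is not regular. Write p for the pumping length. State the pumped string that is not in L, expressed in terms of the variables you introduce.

0^{p+p!} 1^{p+p!+1}

Toward a contradiction, assume L is regular with pumping length p.
Choose w = 0^p 1^{p+p!+1}. Since p ≠ (p+p!+1)-1 = p+p!, w ∈ L; and |w| ≥ p.
By the pumping lemma, w = xyz with |xy| ≤ p and |y| ≥ 1.
Since the first p symbols of w are all 0's and |xy| ≤ p, y lies entirely in the leading 0-block: y = 0^k for some k with 1 ≤ k ≤ p.
Since 1 ≤ k ≤ p, k divides p!; set t = 1 + p!/k. Then xy^t z has p + (p!/k)·k = p + p! copies of 0. Now the 0-count is p+p! and (1-count)-1 = (p+p!+1)-1 = p+p!, so i+1 ≠ j fails. So xy^t z = 0^{p+p!} 1^{p+p!+1} ∉ L.
Contradiction. Therefore L is not regular.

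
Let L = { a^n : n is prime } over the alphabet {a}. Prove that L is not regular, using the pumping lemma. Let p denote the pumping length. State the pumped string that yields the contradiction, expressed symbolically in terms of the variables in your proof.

a^{q(1+k)}

Toward a contradiction, assume L is regular with pumping length p.
Let q be a prime with q ≥ p+2 (infinitely many primes exist), and take w = a^q ∈ L with |w| = q ≥ p.
By the pumping lemma, w = xyz with |xy| ≤ p and |y| > 0.
Then y = a^k for some k with 1 ≤ k ≤ p.
Since 1 ≤ k ≤ p, |xz| = q-k. Pump with i = q+1: |xy^{q+1}z| = (q-k)+(q+1)k = q+qk = q(1+k), which is composite (both factors ≥ 2). So xy^{q+1}z = a^{q(1+k)} ∉ L.
This is a contradiction; hence L is not regular.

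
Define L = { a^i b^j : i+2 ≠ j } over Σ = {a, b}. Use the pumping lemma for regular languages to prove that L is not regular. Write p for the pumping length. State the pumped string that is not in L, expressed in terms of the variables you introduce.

a^{p+p!} b^{p+p!+2}

Assume L is regular; let p be its pumping constant.
Choose w = a^p b^{p+p!+2}. Since p ≠ (p+p!+2)-2 = p+p!, w ∈ L; and |w| ≥ p.
The pumping lemma gives a decomposition w = xyz where |xy| ≤ p and y is nonempty.
Since the first p symbols of w are all a's and |xy| ≤ p, y lies entirely in the leading a-block: y = a^k for some k with 1 ≤ k ≤ p.
Since 1 ≤ k ≤ p, k divides p!; set t = 1 + p!/k. Then xy^t z has p + (p!/k)·k = p + p! copies of a. Now the a-count is p+p! and (b-count)-2 = (p+p!+2)-2 = p+p!, so i+2 ≠ j fails. So xy^t z = a^{p+p!} b^{p+p!+2} ∉ L.
Contradiction. Therefore L is not regular.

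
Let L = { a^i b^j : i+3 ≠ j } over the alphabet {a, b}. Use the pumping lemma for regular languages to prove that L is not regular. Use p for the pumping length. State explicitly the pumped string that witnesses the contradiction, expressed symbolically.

Toward a contradiction, assume L is regular with pumping length p.
Choose w = a^p b^{p+p!+3}. Since p ≠ (p+p!+3)-3 = p+p!, w ∈ L; and |w| ≥ p.
Write w = xyz as guaranteed by the lemma, with |xy| ≤ p and y is nonempty.
The first p characters of w are a's, so xy (and hence y) consists only of a's. Write y = a^k, 1 ≤ k ≤ p.
Since 1 ≤ k ≤ p, k divides p!; set t = 1 + p!/k. Then xy^t z has p + (p!/k)·k = p + p! copies of a. Now the a-count is p+p! and (b-count)-3 = (p+p!+3)-3 = p+p!, so i+3 ≠ j fails. So xy^t z = a^{p+p!} b^{p+p!+3} ∉ L.
Contradiction. Therefore L is not regular.

a^{p+p!} b^{p+p!+3}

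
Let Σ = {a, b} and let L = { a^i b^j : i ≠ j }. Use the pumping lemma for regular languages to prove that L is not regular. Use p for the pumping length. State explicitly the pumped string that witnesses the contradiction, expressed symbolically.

a^{p+p!} b^{p+p!}

Assume L is regular. Let p be the pumping length given by the pumping lemma.
Choose w = a^p b^{p+p!}. Since p ≠ p+p!, w ∈ L; and |w| ≥ p.
By the pumping lemma, w = xyz with |xy| ≤ p and |y| ≥ 1.
Because |xy| ≤ p and w begins with p copies of a, we have y = a^k with 1 ≤ k ≤ p.
Since 1 ≤ k ≤ p, k divides p!; set t = 1 + p!/k. Then xy^t z has p + (p!/k)·k = p + p! copies of a. Now the a-count equals the b-count, so i ≠ j fails. So xy^t z = a^{p+p!} b^{p+p!} ∉ L.
Contradiction. Therefore L is not regular.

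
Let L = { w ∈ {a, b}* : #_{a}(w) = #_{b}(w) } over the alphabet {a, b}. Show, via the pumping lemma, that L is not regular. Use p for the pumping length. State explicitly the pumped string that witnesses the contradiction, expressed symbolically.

a^{p+k} b^p

Assume L is regular; let p be its pumping constant.
Choose w = a^p b^p ∈ L with |w| = 2p ≥ p.
Write w = xyz as guaranteed by the lemma, with |xy| ≤ p and |y| ≥ 1.
Because |xy| ≤ p and w begins with p copies of a, we have y = a^k with 1 ≤ k ≤ p.
Pump with i = 2: xy^2z = a^{p+k} b^p has p+k occurrences of a but only p of b. Since k ≥ 1 the counts differ, so xy^2z ∉ L.
This contradicts the pumping lemma, so L is not regular.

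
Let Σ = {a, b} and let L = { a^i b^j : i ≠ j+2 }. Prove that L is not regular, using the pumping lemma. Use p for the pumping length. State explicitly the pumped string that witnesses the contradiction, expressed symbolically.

Suppose for contradiction that L is regular, and let p be the pumping length.
Choose w = a^p b^{p+p!-2}. Since p ≠ (p+p!-2)+2 = p+p!, w ∈ L; and |w| ≥ p.
The pumping lemma gives a decomposition w = xyz where |xy| ≤ p and |y| > 0.
Since the first p symbols of w are all a's and |xy| ≤ p, y lies entirely in the leading a-block: y = a^k for some k with 1 ≤ k ≤ p.
Since 1 ≤ k ≤ p, k divides p!; set t = 1 + p!/k. Then xy^t z has p + (p!/k)·k = p + p! copies of a. Now the a-count is p+p! and (b-count)+2 = (p+p!-2)+2 = p+p!, so i ≠ j+2 fails. So xy^t z = a^{p+p!} b^{p+p!-2} ∉ L.
This contradicts the pumping lemma, so L is not regular.

a^{p+p!} b^{p+p!-2}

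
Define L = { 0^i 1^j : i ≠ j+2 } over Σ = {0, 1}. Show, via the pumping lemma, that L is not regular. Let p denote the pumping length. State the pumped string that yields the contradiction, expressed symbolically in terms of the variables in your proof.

Assume L is regular. Let p be the pumping length given by the pumping lemma.
Choose w = 0^p 1^{p+p!-2}. Since p ≠ (p+p!-2)+2 = p+p!, w ∈ L; and |w| ≥ p.
Write w = xyz as guaranteed by the lemma, with |xy| ≤ p and |y| > 0.
The first p characters of w are 0's, so xy (and hence y) consists only of 0's. Write y = 0^k, 1 ≤ k ≤ p.
Since 1 ≤ k ≤ p, k divides p!; set t = 1 + p!/k. Then xy^t z has p + (p!/k)·k = p + p! copies of 0. Now the 0-count is p+p! and (1-count)+2 = (p+p!-2)+2 = p+p!, so i ≠ j+2 fails. So xy^t z = 0^{p+p!} 1^{p+p!-2} ∉ L.
This contradicts the pumping lemma, so L is not regular.

0^{p+p!} 1^{p+p!-2}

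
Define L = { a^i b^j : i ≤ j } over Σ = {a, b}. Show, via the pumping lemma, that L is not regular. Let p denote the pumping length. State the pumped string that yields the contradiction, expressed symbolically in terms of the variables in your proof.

Toward a contradiction, assume L is regular with pumping length p.
Choose w = a^p b^p ∈ L, with |w| = 2p ≥ p.
Write w = xyz as guaranteed by the lemma, with |xy| ≤ p and y is nonempty.
Because |xy| ≤ p and w begins with p copies of a, we have y = a^k with 1 ≤ k ≤ p.
Consider xy^2z = a^{p+k} b^p. Since k ≥ 1, the a-count p+k exceeds the b-count p, so i ≤ j fails; thus xy^2z ∉ L.
This contradicts the pumping lemma, so L is not regular.

a^{p+k} b^p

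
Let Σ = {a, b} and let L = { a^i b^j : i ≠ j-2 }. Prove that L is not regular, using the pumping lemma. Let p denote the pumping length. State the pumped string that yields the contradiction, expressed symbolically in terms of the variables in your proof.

a^{p+p!} b^{p+p!+2}

Suppose for contradiction that L is regular, and let p be the pumping length.
Choose w = a^p b^{p+p!+2}. Since p ≠ (p+p!+2)-2 = p+p!, w ∈ L; and |w| ≥ p.
The pumping lemma gives a decomposition w = xyz where |xy| ≤ p and y is nonempty.
Because |xy| ≤ p and w begins with p copies of a, we have y = a^k with 1 ≤ k ≤ p.
Since 1 ≤ k ≤ p, k divides p!; set t = 1 + p!/k. Then xy^t z has p + (p!/k)·k = p + p! copies of a. Now the a-count is p+p! and (b-count)-2 = (p+p!+2)-2 = p+p!, so i ≠ j-2 fails. So xy^t z = a^{p+p!} b^{p+p!+2} ∉ L.
This contradicts the pumping lemma, so L is not regular.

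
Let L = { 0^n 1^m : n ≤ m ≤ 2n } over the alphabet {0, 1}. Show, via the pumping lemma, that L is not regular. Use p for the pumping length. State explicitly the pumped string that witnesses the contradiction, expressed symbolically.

0^{p+k} 1^p

Suppose for contradiction that L is regular, and let p be the pumping length.
Take w = 0^p 1^p ∈ L (since p ≤ p ≤ 2p), with |w| = 2p ≥ p.
By the pumping lemma, w = xyz with |xy| ≤ p and |y| > 0.
The first p characters of w are 0's, so xy (and hence y) consists only of 0's. Write y = 0^k, 1 ≤ k ≤ p.
Pump with i = 2: xy^2z = 0^{p+k} 1^p. Now n = p+k > p = m, so the condition n ≤ m fails. Thus xy^2z ∉ L.
This contradicts the pumping lemma, so L is not regular.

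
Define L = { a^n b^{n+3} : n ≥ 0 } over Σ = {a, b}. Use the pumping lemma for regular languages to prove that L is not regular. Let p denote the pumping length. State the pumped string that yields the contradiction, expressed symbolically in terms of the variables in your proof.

Toward a contradiction, assume L is regular with pumping length p.
Let w = a^p b^{p+3} ∈ L; note |w| = 2p+3 ≥ p.
By the pumping lemma, w = xyz with |xy| ≤ p and |y| > 0.
Since the first p symbols of w are all a's and |xy| ≤ p, y lies entirely in the leading a-block: y = a^k for some k with 1 ≤ k ≤ p.
Pump with i = 2: xy^2z = a^{p+k} b^{p+3}. For this to lie in L we would need p+3 = (p+k)+3, which forces k = 0. But k ≥ 1, so xy^2z ∉ L.
This contradicts the pumping lemma, so L is not regular.

a^{p+k} b^{p+3}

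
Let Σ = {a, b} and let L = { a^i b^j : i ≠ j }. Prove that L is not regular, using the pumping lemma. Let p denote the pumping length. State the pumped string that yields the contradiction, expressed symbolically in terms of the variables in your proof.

a^{p+p!} b^{p+p!}

Assume L is regular; let p be its pumping constant.
Choose w = a^p b^{p+p!}. Since p ≠ p+p!, w ∈ L; and |w| ≥ p.
Write w = xyz as guaranteed by the lemma, with |xy| ≤ p and y is nonempty.
Because |xy| ≤ p and w begins with p copies of a, we have y = a^k with 1 ≤ k ≤ p.
Since 1 ≤ k ≤ p, k divides p!; set t = 1 + p!/k. Then xy^t z has p + (p!/k)·k = p + p! copies of a. Now the a-count equals the b-count, so i ≠ j fails. So xy^t z = a^{p+p!} b^{p+p!} ∉ L.
Contradiction. Therefore L is not regular.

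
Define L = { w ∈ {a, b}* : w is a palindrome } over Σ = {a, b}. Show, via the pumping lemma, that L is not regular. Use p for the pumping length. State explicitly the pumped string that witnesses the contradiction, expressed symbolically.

Assume L is regular; let p be its pumping constant.
Take w = a^p b a^p, a palindrome of length 2p+1 ≥ p.
By the pumping lemma, w = xyz with |xy| ≤ p and y is nonempty.
The first p characters of w are a's, so xy (and hence y) consists only of a's. Write y = a^k, 1 ≤ k ≤ p.
Pump with i = 2: xy^2z = a^{p+k} b a^p. Its reverse is a^p b a^{p+k}, which differs from xy^2z since k ≥ 1. So xy^2z is not a palindrome and xy^2z ∉ L.
Contradiction. Therefore L is not regular.

a^{p+k} b a^p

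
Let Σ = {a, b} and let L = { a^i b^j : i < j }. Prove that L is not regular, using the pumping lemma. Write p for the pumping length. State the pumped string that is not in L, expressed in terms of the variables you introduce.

Assume L is regular. Let p be the pumping length given by the pumping lemma.
Choose w = a^p b^{p+1} ∈ L, with |w| = 2p+1 ≥ p.
The pumping lemma gives a decomposition w = xyz where |xy| ≤ p and y is nonempty.
Since the first p symbols of w are all a's and |xy| ≤ p, y lies entirely in the leading a-block: y = a^k for some k with 1 ≤ k ≤ p.
Consider xy^2z = a^{p+k} b^{p+1}. Since k ≥ 1, the a-count p+k is at least p+1, so i < j fails; thus xy^2z ∉ L.
This is a contradiction; hence L is not regular.

a^{p+k} b^{p+1}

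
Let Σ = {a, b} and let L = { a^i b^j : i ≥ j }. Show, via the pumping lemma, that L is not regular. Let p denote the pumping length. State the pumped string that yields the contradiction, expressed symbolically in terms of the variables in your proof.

a^{p-k} b^p

Assume L is regular. Let p be the pumping length given by the pumping lemma.
Choose w = a^p b^p ∈ L, with |w| = 2p ≥ p.
Write w = xyz as guaranteed by the lemma, with |xy| ≤ p and |y| ≥ 1.
The first p characters of w are a's, so xy (and hence y) consists only of a's. Write y = a^k, 1 ≤ k ≤ p.
Consider xy^0z = xz = a^{p-k} b^p. Since k ≥ 1, the a-count p-k is less than p, so i ≥ j fails; thus xz ∉ L.
Contradiction. Therefore L is not regular.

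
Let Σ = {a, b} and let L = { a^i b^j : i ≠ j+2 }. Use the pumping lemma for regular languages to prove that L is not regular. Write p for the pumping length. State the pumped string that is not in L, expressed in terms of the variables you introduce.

Suppose for contradiction that L is regular, and let p be the pumping length.
Choose w = a^p b^{p+p!-2}. Since p ≠ (p+p!-2)+2 = p+p!, w ∈ L; and |w| ≥ p.
By the pumping lemma, w = xyz with |xy| ≤ p and y is nonempty.
The first p characters of w are a's, so xy (and hence y) consists only of a's. Write y = a^k, 1 ≤ k ≤ p.
Since 1 ≤ k ≤ p, k divides p!; set t = 1 + p!/k. Then xy^t z has p + (p!/k)·k = p + p! copies of a. Now the a-count is p+p! and (b-count)+2 = (p+p!-2)+2 = p+p!, so i ≠ j+2 fails. So xy^t z = a^{p+p!} b^{p+p!-2} ∉ L.
This is a contradiction; hence L is not regular.

a^{p+p!} b^{p+p!-2}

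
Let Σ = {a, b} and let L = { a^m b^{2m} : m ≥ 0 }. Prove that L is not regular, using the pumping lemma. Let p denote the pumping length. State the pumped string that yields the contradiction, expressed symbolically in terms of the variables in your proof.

Assume L is regular; let p be its pumping constant.
Choose w = a^p b^{2p}, which is in L with |w| = 3p ≥ p.
Write w = xyz as guaranteed by the lemma, with |xy| ≤ p and y is nonempty.
The first p characters of w are a's, so xy (and hence y) consists only of a's. Write y = a^k, 1 ≤ k ≤ p.
Pump with i = 2: xy^2z = a^{p+k} b^{2p}. For this to lie in L we would need 2p = 2(p+k), which forces k = 0. But k ≥ 1, so xy^2z ∉ L.
This is a contradiction; hence L is not regular.

a^{p+k} b^{2p}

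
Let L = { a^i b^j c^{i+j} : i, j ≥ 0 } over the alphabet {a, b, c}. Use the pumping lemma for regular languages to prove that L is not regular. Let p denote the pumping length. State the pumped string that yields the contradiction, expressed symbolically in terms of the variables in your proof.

a^{p+k} b^p c^{2p}

Assume L is regular; let p be its pumping constant.
Take w = a^p b^p c^{2p} ∈ L (with i=j=p, i+j=2p), |w| = 4p ≥ p.
By the pumping lemma, w = xyz with |xy| ≤ p and |y| > 0.
Since the first p symbols of w are all a's and |xy| ≤ p, y lies entirely in the leading a-block: y = a^k for some k with 1 ≤ k ≤ p.
Consider xy^2z = a^{p+k} b^p c^{2p}. Now the a- and b-counts sum to 2p+k, but the c-count is 2p ≠ 2p+k. So xy^2z ∉ L.
Contradiction. Therefore L is not regular.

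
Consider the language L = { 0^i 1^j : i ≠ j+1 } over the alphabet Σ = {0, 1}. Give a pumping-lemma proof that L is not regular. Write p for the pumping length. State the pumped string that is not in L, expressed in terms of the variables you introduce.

0^{p+p!} 1^{p+p!-1}

Assume L is regular. Let p be the pumping length given by the pumping lemma.
Choose w = 0^p 1^{p+p!-1}. Since p ≠ (p+p!-1)+1 = p+p!, w ∈ L; and |w| ≥ p.
The pumping lemma gives a decomposition w = xyz where |xy| ≤ p and |y| > 0.
Because |xy| ≤ p and w begins with p copies of 0, we have y = 0^k with 1 ≤ k ≤ p.
Since 1 ≤ k ≤ p, k divides p!; set t = 1 + p!/k. Then xy^t z has p + (p!/k)·k = p + p! copies of 0. Now the 0-count is p+p! and (1-count)+1 = (p+p!-1)+1 = p+p!, so i ≠ j+1 fails. So xy^t z = 0^{p+p!} 1^{p+p!-1} ∉ L.
This contradicts the pumping lemma, so L is not regular.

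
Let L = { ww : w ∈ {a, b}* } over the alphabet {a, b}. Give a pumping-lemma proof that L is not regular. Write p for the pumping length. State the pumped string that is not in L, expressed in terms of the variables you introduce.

a^{p+k} b^p a^p b^p

Toward a contradiction, assume L is regular with pumping length p.
Take w = a^p b^p a^p b^p = uu where u = a^pb^p; then w ∈ L and |w| = 4p ≥ p.
The pumping lemma gives a decomposition w = xyz where |xy| ≤ p and y is nonempty.
Because |xy| ≤ p and w begins with p copies of a, we have y = a^k with 1 ≤ k ≤ p.
Pump with i = 2: xy^2z = a^{p+k} b^p a^p b^p, of length 4p+k. Suppose this equals vv. The string starts with a and ends with b, so v does too; thus the boundary between the two copies of v is a b→a transition. There is exactly one such transition, at position 2p+k, so |v| = 2p+k and |vv| = 4p+2k ≠ 4p+k since k ≥ 1. So xy^2z ∉ L.
Contradiction. Therefore L is not regular.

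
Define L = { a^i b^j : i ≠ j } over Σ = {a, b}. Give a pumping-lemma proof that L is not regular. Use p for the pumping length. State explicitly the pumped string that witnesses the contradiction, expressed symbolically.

a^{p+p!} b^{p+p!}

Assume L is regular. Let p be the pumping length given by the pumping lemma.
Choose w = a^p b^{p+p!}. Since p ≠ p+p!, w ∈ L; and |w| ≥ p.
By the pumping lemma, w = xyz with |xy| ≤ p and |y| > 0.
Because |xy| ≤ p and w begins with p copies of a, we have y = a^k with 1 ≤ k ≤ p.
Since 1 ≤ k ≤ p, k divides p!; set t = 1 + p!/k. Then xy^t z has p + (p!/k)·k = p + p! copies of a. Now the a-count equals the b-count, so i ≠ j fails. So xy^t z = a^{p+p!} b^{p+p!} ∉ L.
This contradicts the pumping lemma, so L is not regular.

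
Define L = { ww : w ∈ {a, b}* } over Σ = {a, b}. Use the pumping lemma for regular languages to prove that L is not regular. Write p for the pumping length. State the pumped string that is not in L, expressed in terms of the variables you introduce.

Toward a contradiction, assume L is regular with pumping length p.
Take w = a^p b^p a^p b^p = uu where u = a^pb^p; then w ∈ L and |w| = 4p ≥ p.
Write w = xyz as guaranteed by the lemma, with |xy| ≤ p and |y| ≥ 1.
Since the first p symbols of w are all a's and |xy| ≤ p, y lies entirely in the leading a-block: y = a^k for some k with 1 ≤ k ≤ p.
Pump with i = 2: xy^2z = a^{p+k} b^p a^p b^p, of length 4p+k. Suppose this equals vv. The string starts with a and ends with b, so v does too; thus the boundary between the two copies of v is a b→a transition. There is exactly one such transition, at position 2p+k, so |v| = 2p+k and |vv| = 4p+2k ≠ 4p+k since k ≥ 1. So xy^2z ∉ L.
This contradicts the pumping lemma, so L is not regular.

a^{p+k} b^p a^p b^p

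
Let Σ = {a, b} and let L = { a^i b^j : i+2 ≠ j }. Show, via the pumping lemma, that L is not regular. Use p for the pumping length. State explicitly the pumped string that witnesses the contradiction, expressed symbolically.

Toward a contradiction, assume L is regular with pumping length p.
Choose w = a^p b^{p+p!+2}. Since p ≠ (p+p!+2)-2 = p+p!, w ∈ L; and |w| ≥ p.
By the pumping lemma, w = xyz with |xy| ≤ p and |y| > 0.
The first p characters of w are a's, so xy (and hence y) consists only of a's. Write y = a^k, 1 ≤ k ≤ p.
Since 1 ≤ k ≤ p, k divides p!; set t = 1 + p!/k. Then xy^t z has p + (p!/k)·k = p + p! copies of a. Now the a-count is p+p! and (b-count)-2 = (p+p!+2)-2 = p+p!, so i+2 ≠ j fails. So xy^t z = a^{p+p!} b^{p+p!+2} ∉ L.
This contradicts the pumping lemma, so L is not regular.

a^{p+p!} b^{p+p!+2}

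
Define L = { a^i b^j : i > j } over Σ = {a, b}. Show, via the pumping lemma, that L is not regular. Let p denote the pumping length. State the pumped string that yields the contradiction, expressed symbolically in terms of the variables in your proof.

a^{p+1-k} b^p

Assume L is regular. Let p be the pumping length given by the pumping lemma.
Choose w = a^{p+1} b^p ∈ L, with |w| = 2p+1 ≥ p.
By the pumping lemma, w = xyz with |xy| ≤ p and y is nonempty.
Since the first p symbols of w are all a's and |xy| ≤ p, y lies entirely in the leading a-block: y = a^k for some k with 1 ≤ k ≤ p.
Consider xy^0z = xz = a^{p+1-k} b^p. Since k ≥ 1, the a-count p+1-k is at most p, so i > j fails; thus xz ∉ L.
This is a contradiction; hence L is not regular.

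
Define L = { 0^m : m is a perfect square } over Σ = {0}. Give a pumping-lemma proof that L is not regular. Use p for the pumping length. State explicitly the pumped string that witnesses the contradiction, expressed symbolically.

0^{p²+k}

Assume L is regular; let p be its pumping constant.
Take w = 0^{p²} ∈ L with |w| = p² ≥ p.
By the pumping lemma, w = xyz with |xy| ≤ p and |y| ≥ 1.
Then y = 0^k for some k with 1 ≤ k ≤ p.
Pump with i = 2: xy^2z = 0^{p²+k}. Since 1 ≤ k ≤ p, p² < p²+k ≤ p²+p < (p+1)², so p²+k lies strictly between consecutive squares and is not a perfect square. So xy^2z ∉ L.
This is a contradiction; hence L is not regular.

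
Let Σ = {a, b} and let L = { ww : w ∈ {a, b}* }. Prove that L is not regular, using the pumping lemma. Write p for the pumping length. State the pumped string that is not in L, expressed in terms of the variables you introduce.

Assume L is regular. Let p be the pumping length given by the pumping lemma.
Take w = a^p b^p a^p b^p = uu where u = a^pb^p; then w ∈ L and |w| = 4p ≥ p.
Write w = xyz as guaranteed by the lemma, with |xy| ≤ p and y is nonempty.
Because |xy| ≤ p and w begins with p copies of a, we have y = a^k with 1 ≤ k ≤ p.
Pump with i = 2: xy^2z = a^{p+k} b^p a^p b^p, of length 4p+k. Suppose this equals vv. The string starts with a and ends with b, so v does too; thus the boundary between the two copies of v is a b→a transition. There is exactly one such transition, at position 2p+k, so |v| = 2p+k and |vv| = 4p+2k ≠ 4p+k since k ≥ 1. So xy^2z ∉ L.
This is a contradiction; hence L is not regular.

a^{p+k} b^p a^p b^p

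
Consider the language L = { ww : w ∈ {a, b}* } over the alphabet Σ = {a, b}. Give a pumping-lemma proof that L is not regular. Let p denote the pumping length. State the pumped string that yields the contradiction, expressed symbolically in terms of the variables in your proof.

Assume L is regular; let p be its pumping constant.
Take w = a^p b^p a^p b^p = uu where u = a^pb^p; then w ∈ L and |w| = 4p ≥ p.
Write w = xyz as guaranteed by the lemma, with |xy| ≤ p and |y| ≥ 1.
Since the first p symbols of w are all a's and |xy| ≤ p, y lies entirely in the leading a-block: y = a^k for some k with 1 ≤ k ≤ p.
Pump with i = 2: xy^2z = a^{p+k} b^p a^p b^p, of length 4p+k. Suppose this equals vv. The string starts with a and ends with b, so v does too; thus the boundary between the two copies of v is a b→a transition. There is exactly one such transition, at position 2p+k, so |v| = 2p+k and |vv| = 4p+2k ≠ 4p+k since k ≥ 1. So xy^2z ∉ L.
Contradiction. Therefore L is not regular.

a^{p+k} b^p a^p b^p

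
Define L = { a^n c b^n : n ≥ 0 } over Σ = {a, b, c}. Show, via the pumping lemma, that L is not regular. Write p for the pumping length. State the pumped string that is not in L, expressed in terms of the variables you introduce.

Toward a contradiction, assume L is regular with pumping length p.
Take w = a^p c b^p ∈ L with |w| = 2p+1 ≥ p.
By the pumping lemma, w = xyz with |xy| ≤ p and y is nonempty.
The first p characters of w are a's, so xy (and hence y) consists only of a's. Write y = a^k, 1 ≤ k ≤ p.
Pump with i = 2: xy^2z = a^{p+k} c b^p, which would require p+k = p. But k ≥ 1, so xy^2z ∉ L.
This contradicts the pumping lemma, so L is not regular.

a^{p+k} c b^p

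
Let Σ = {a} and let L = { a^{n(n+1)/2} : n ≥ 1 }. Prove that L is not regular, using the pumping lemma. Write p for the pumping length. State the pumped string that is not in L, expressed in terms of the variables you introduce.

a^{p(p+1)/2+k}

Toward a contradiction, assume L is regular with pumping length p.
Take w = a^{p(p+1)/2} ∈ L with |w| = p(p+1)/2 ≥ p.
The pumping lemma gives a decomposition w = xyz where |xy| ≤ p and |y| > 0.
Then y = a^k for some k with 1 ≤ k ≤ p.
Pump with i = 2: xy^2z = a^{p(p+1)/2+k}. Since 1 ≤ k ≤ p, p(p+1)/2 < p(p+1)/2+k ≤ p(p+1)/2+p < (p+1)(p+2)/2, so p(p+1)/2+k is strictly between consecutive triangular numbers. So xy^2z ∉ L.
This is a contradiction; hence L is not regular.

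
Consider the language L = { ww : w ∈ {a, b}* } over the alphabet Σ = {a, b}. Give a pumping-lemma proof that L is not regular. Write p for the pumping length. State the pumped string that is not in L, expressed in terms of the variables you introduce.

Assume L is regular; let p be its pumping constant.
Take w = a^p b^p a^p b^p = uu where u = a^pb^p; then w ∈ L and |w| = 4p ≥ p.
By the pumping lemma, w = xyz with |xy| ≤ p and y is nonempty.
The first p characters of w are a's, so xy (and hence y) consists only of a's. Write y = a^k, 1 ≤ k ≤ p.
Pump with i = 2: xy^2z = a^{p+k} b^p a^p b^p, of length 4p+k. Suppose this equals vv. The string starts with a and ends with b, so v does too; thus the boundary between the two copies of v is a b→a transition. There is exactly one such transition, at position 2p+k, so |v| = 2p+k and |vv| = 4p+2k ≠ 4p+k since k ≥ 1. So xy^2z ∉ L.
This contradicts the pumping lemma, so L is not regular.

a^{p+k} b^p a^p b^p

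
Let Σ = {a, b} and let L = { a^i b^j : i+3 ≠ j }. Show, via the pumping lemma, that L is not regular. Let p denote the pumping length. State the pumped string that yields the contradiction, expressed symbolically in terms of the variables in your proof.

Toward a contradiction, assume L is regular with pumping length p.
Choose w = a^p b^{p+p!+3}. Since p ≠ (p+p!+3)-3 = p+p!, w ∈ L; and |w| ≥ p.
The pumping lemma gives a decomposition w = xyz where |xy| ≤ p and y is nonempty.
The first p characters of w are a's, so xy (and hence y) consists only of a's. Write y = a^k, 1 ≤ k ≤ p.
Since 1 ≤ k ≤ p, k divides p!; set t = 1 + p!/k. Then xy^t z has p + (p!/k)·k = p + p! copies of a. Now the a-count is p+p! and (b-count)-3 = (p+p!+3)-3 = p+p!, so i+3 ≠ j fails. So xy^t z = a^{p+p!} b^{p+p!+3} ∉ L.
Contradiction. Therefore L is not regular.

a^{p+p!} b^{p+p!+3}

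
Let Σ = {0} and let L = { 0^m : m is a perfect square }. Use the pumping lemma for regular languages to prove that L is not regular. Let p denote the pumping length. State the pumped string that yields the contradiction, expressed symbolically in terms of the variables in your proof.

Assume L is regular; let p be its pumping constant.
Take w = 0^{p²} ∈ L with |w| = p² ≥ p.
Write w = xyz as guaranteed by the lemma, with |xy| ≤ p and |y| > 0.
Then y = 0^k for some k with 1 ≤ k ≤ p.
Pump with i = 2: xy^2z = 0^{p²+k}. Since 1 ≤ k ≤ p, p² < p²+k ≤ p²+p < (p+1)², so p²+k lies strictly between consecutive squares and is not a perfect square. So xy^2z ∉ L.
Contradiction. Therefore L is not regular.

0^{p²+k}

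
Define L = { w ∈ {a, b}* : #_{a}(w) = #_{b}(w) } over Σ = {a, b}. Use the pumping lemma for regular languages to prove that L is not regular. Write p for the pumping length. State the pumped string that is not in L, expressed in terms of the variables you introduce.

Toward a contradiction, assume L is regular with pumping length p.
Choose w = a^p b^p ∈ L with |w| = 2p ≥ p.
By the pumping lemma, w = xyz with |xy| ≤ p and |y| > 0.
Because |xy| ≤ p and w begins with p copies of a, we have y = a^k with 1 ≤ k ≤ p.
Pump with i = 2: xy^2z = a^{p+k} b^p has p+k occurrences of a but only p of b. Since k ≥ 1 the counts differ, so xy^2z ∉ L.
This is a contradiction; hence L is not regular.

a^{p+k} b^p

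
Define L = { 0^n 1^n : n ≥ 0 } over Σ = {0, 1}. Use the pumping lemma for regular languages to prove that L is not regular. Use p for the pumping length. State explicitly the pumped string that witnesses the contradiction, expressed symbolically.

Toward a contradiction, assume L is regular with pumping length p.
Let w = 0^p 1^p ∈ L; note |w| = 2p ≥ p.
Write w = xyz as guaranteed by the lemma, with |xy| ≤ p and y is nonempty.
Because |xy| ≤ p and w begins with p copies of 0, we have y = 0^k with 1 ≤ k ≤ p.
Pump with i = 2: xy^2z = 0^{p+k} 1^p. For this to lie in L we would need p = p+k, which forces k = 0. But k ≥ 1, so xy^2z ∉ L.
This is a contradiction; hence L is not regular.

0^{p+k} 1^p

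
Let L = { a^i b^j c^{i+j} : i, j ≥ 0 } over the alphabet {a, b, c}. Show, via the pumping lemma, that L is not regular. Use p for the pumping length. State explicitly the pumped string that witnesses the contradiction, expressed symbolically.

Toward a contradiction, assume L is regular with pumping length p.
Take w = a^p b^p c^{2p} ∈ L (with i=j=p, i+j=2p), |w| = 4p ≥ p.
The pumping lemma gives a decomposition w = xyz where |xy| ≤ p and |y| > 0.
Since the first p symbols of w are all a's and |xy| ≤ p, y lies entirely in the leading a-block: y = a^k for some k with 1 ≤ k ≤ p.
Consider xy^2z = a^{p+k} b^p c^{2p}. Now the a- and b-counts sum to 2p+k, but the c-count is 2p ≠ 2p+k. So xy^2z ∉ L.
This contradicts the pumping lemma, so L is not regular.

a^{p+k} b^p c^{2p}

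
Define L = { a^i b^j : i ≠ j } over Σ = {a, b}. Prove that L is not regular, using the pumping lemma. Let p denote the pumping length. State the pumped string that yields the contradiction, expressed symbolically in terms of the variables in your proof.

Assume L is regular. Let p be the pumping length given by the pumping lemma.
Choose w = a^p b^{p+p!}. Since p ≠ p+p!, w ∈ L; and |w| ≥ p.
The pumping lemma gives a decomposition w = xyz where |xy| ≤ p and y is nonempty.
Because |xy| ≤ p and w begins with p copies of a, we have y = a^k with 1 ≤ k ≤ p.
Since 1 ≤ k ≤ p, k divides p!; set t = 1 + p!/k. Then xy^t z has p + (p!/k)·k = p + p! copies of a. Now the a-count equals the b-count, so i ≠ j fails. So xy^t z = a^{p+p!} b^{p+p!} ∉ L.
Contradiction. Therefore L is not regular.

a^{p+p!} b^{p+p!}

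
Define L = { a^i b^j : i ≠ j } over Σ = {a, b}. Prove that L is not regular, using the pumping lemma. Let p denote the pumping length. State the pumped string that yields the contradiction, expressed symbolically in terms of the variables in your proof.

Assume L is regular. Let p be the pumping length given by the pumping lemma.
Choose w = a^p b^{p+p!}. Since p ≠ p+p!, w ∈ L; and |w| ≥ p.
Write w = xyz as guaranteed by the lemma, with |xy| ≤ p and |y| ≥ 1.
Since the first p symbols of w are all a's and |xy| ≤ p, y lies entirely in the leading a-block: y = a^k for some k with 1 ≤ k ≤ p.
Since 1 ≤ k ≤ p, k divides p!; set t = 1 + p!/k. Then xy^t z has p + (p!/k)·k = p + p! copies of a. Now the a-count equals the b-count, so i ≠ j fails. So xy^t z = a^{p+p!} b^{p+p!} ∉ L.
Contradiction. Therefore L is not regular.

a^{p+p!} b^{p+p!}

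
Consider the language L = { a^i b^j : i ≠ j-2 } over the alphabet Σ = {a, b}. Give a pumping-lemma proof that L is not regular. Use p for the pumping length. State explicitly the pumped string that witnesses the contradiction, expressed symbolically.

Assume L is regular. Let p be the pumping length given by the pumping lemma.
Choose w = a^p b^{p+p!+2}. Since p ≠ (p+p!+2)-2 = p+p!, w ∈ L; and |w| ≥ p.
The pumping lemma gives a decomposition w = xyz where |xy| ≤ p and |y| ≥ 1.
Since the first p symbols of w are all a's and |xy| ≤ p, y lies entirely in the leading a-block: y = a^k for some k with 1 ≤ k ≤ p.
Since 1 ≤ k ≤ p, k divides p!; set t = 1 + p!/k. Then xy^t z has p + (p!/k)·k = p + p! copies of a. Now the a-count is p+p! and (b-count)-2 = (p+p!+2)-2 = p+p!, so i ≠ j-2 fails. So xy^t z = a^{p+p!} b^{p+p!+2} ∉ L.
This contradicts the pumping lemma, so L is not regular.

a^{p+p!} b^{p+p!+2}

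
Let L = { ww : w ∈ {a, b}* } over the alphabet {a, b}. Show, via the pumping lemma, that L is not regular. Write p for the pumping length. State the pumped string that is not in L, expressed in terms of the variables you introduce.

Suppose for contradiction that L is regular, and let p be the pumping length.
Take w = a^p b^p a^p b^p = uu where u = a^pb^p; then w ∈ L and |w| = 4p ≥ p.
Write w = xyz as guaranteed by the lemma, with |xy| ≤ p and y is nonempty.
The first p characters of w are a's, so xy (and hence y) consists only of a's. Write y = a^k, 1 ≤ k ≤ p.
Pump with i = 2: xy^2z = a^{p+k} b^p a^p b^p, of length 4p+k. Suppose this equals vv. The string starts with a and ends with b, so v does too; thus the boundary between the two copies of v is a b→a transition. There is exactly one such transition, at position 2p+k, so |v| = 2p+k and |vv| = 4p+2k ≠ 4p+k since k ≥ 1. So xy^2z ∉ L.
Contradiction. Therefore L is not regular.

a^{p+k} b^p a^p b^p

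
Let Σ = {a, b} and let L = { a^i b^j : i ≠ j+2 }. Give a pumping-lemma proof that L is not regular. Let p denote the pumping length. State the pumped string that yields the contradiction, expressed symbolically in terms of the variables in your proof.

Suppose for contradiction that L is regular, and let p be the pumping length.
Choose w = a^p b^{p+p!-2}. Since p ≠ (p+p!-2)+2 = p+p!, w ∈ L; and |w| ≥ p.
By the pumping lemma, w = xyz with |xy| ≤ p and y is nonempty.
Because |xy| ≤ p and w begins with p copies of a, we have y = a^k with 1 ≤ k ≤ p.
Since 1 ≤ k ≤ p, k divides p!; set t = 1 + p!/k. Then xy^t z has p + (p!/k)·k = p + p! copies of a. Now the a-count is p+p! and (b-count)+2 = (p+p!-2)+2 = p+p!, so i ≠ j+2 fails. So xy^t z = a^{p+p!} b^{p+p!-2} ∉ L.
Contradiction. Therefore L is not regular.

a^{p+p!} b^{p+p!-2}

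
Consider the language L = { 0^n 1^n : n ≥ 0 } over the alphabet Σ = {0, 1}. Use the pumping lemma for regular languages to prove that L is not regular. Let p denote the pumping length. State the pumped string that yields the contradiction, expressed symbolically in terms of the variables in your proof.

0^{p+k} 1^p

Suppose for contradiction that L is regular, and let p be the pumping length.
Choose w = 0^p 1^p, which is in L with |w| = 2p ≥ p.
By the pumping lemma, w = xyz with |xy| ≤ p and |y| ≥ 1.
Since the first p symbols of w are all 0's and |xy| ≤ p, y lies entirely in the leading 0-block: y = 0^k for some k with 1 ≤ k ≤ p.
Pump with i = 2: xy^2z = 0^{p+k} 1^p. For this to lie in L we would need p = p+k, which forces k = 0. But k ≥ 1, so xy^2z ∉ L.
This contradicts the pumping lemma, so L is not regular.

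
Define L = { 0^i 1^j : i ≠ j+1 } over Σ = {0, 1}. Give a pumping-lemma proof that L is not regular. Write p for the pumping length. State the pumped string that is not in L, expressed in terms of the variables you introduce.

Toward a contradiction, assume L is regular with pumping length p.
Choose w = 0^p 1^{p+p!-1}. Since p ≠ (p+p!-1)+1 = p+p!, w ∈ L; and |w| ≥ p.
By the pumping lemma, w = xyz with |xy| ≤ p and |y| > 0.
Since the first p symbols of w are all 0's and |xy| ≤ p, y lies entirely in the leading 0-block: y = 0^k for some k with 1 ≤ k ≤ p.
Since 1 ≤ k ≤ p, k divides p!; set t = 1 + p!/k. Then xy^t z has p + (p!/k)·k = p + p! copies of 0. Now the 0-count is p+p! and (1-count)+1 = (p+p!-1)+1 = p+p!, so i ≠ j+1 fails. So xy^t z = 0^{p+p!} 1^{p+p!-1} ∉ L.
Contradiction. Therefore L is not regular.

0^{p+p!} 1^{p+p!-1}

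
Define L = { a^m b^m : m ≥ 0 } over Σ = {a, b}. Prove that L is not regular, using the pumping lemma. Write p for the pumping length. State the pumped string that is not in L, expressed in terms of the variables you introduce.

a^{p+k} b^p

Toward a contradiction, assume L is regular with pumping length p.
Choose w = a^p b^p, which is in L with |w| = 2p ≥ p.
The pumping lemma gives a decomposition w = xyz where |xy| ≤ p and |y| ≥ 1.
Since the first p symbols of w are all a's and |xy| ≤ p, y lies entirely in the leading a-block: y = a^k for some k with 1 ≤ k ≤ p.
Pump with i = 2: xy^2z = a^{p+k} b^p. For this to lie in L we would need p = p+k, which forces k = 0. But k ≥ 1, so xy^2z ∉ L.
This contradicts the pumping lemma, so L is not regular.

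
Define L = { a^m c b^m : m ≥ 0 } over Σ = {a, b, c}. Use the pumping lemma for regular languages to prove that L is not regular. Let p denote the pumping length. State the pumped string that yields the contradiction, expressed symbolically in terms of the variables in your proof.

Assume L is regular; let p be its pumping constant.
Take w = a^p c b^p ∈ L with |w| = 2p+1 ≥ p.
Write w = xyz as guaranteed by the lemma, with |xy| ≤ p and |y| ≥ 1.
The first p characters of w are a's, so xy (and hence y) consists only of a's. Write y = a^k, 1 ≤ k ≤ p.
Pump with i = 2: xy^2z = a^{p+k} c b^p, which would require p+k = p. But k ≥ 1, so xy^2z ∉ L.
This contradicts the pumping lemma, so L is not regular.

a^{p+k} c b^p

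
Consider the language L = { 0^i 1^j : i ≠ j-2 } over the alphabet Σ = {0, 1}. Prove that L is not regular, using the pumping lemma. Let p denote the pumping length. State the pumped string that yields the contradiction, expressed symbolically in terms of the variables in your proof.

Assume L is regular. Let p be the pumping length given by the pumping lemma.
Choose w = 0^p 1^{p+p!+2}. Since p ≠ (p+p!+2)-2 = p+p!, w ∈ L; and |w| ≥ p.
Write w = xyz as guaranteed by the lemma, with |xy| ≤ p and y is nonempty.
The first p characters of w are 0's, so xy (and hence y) consists only of 0's. Write y = 0^k, 1 ≤ k ≤ p.
Since 1 ≤ k ≤ p, k divides p!; set t = 1 + p!/k. Then xy^t z has p + (p!/k)·k = p + p! copies of 0. Now the 0-count is p+p! and (1-count)-2 = (p+p!+2)-2 = p+p!, so i ≠ j-2 fails. So xy^t z = 0^{p+p!} 1^{p+p!+2} ∉ L.
Contradiction. Therefore L is not regular.

0^{p+p!} 1^{p+p!+2}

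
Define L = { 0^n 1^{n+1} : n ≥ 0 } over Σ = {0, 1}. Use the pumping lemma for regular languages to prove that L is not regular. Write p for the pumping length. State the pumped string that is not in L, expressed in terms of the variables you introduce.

0^{p+k} 1^{p+1}

Assume L is regular; let p be its pumping constant.
Choose w = 0^p 1^{p+1}, which is in L with |w| = 2p+1 ≥ p.
The pumping lemma gives a decomposition w = xyz where |xy| ≤ p and |y| ≥ 1.
Since the first p symbols of w are all 0's and |xy| ≤ p, y lies entirely in the leading 0-block: y = 0^k for some k with 1 ≤ k ≤ p.
Pump with i = 2: xy^2z = 0^{p+k} 1^{p+1}. For this to lie in L we would need p+1 = (p+k)+1, which forces k = 0. But k ≥ 1, so xy^2z ∉ L.
This is a contradiction; hence L is not regular.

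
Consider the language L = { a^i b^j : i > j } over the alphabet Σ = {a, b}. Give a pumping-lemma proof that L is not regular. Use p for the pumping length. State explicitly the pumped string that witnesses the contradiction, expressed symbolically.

a^{p+1-k} b^p

Assume L is regular. Let p be the pumping length given by the pumping lemma.
Choose w = a^{p+1} b^p ∈ L, with |w| = 2p+1 ≥ p.
The pumping lemma gives a decomposition w = xyz where |xy| ≤ p and |y| ≥ 1.
Because |xy| ≤ p and w begins with p copies of a, we have y = a^k with 1 ≤ k ≤ p.
Consider xy^0z = xz = a^{p+1-k} b^p. Since k ≥ 1, the a-count p+1-k is at most p, so i > j fails; thus xz ∉ L.
This is a contradiction; hence L is not regular.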